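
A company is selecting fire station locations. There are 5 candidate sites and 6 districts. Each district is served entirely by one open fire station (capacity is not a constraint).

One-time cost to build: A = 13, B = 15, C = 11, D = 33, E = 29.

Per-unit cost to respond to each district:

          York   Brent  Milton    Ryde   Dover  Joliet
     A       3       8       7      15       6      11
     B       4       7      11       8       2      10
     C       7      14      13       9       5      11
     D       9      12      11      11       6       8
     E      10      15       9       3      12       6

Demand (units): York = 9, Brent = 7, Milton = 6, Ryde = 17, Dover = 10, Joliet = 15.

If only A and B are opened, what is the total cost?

Total cost: 452

Each district is assigned to its cheapest site among the open ones.
{A, B}: York→A 3·9=27, Brent→B 7·7=49, Milton→A 7·6=42, Ryde→B 8·17=136, Dover→B 2·10=20, Joliet→B 10·15=150. Service 424; fixed 28; total 452.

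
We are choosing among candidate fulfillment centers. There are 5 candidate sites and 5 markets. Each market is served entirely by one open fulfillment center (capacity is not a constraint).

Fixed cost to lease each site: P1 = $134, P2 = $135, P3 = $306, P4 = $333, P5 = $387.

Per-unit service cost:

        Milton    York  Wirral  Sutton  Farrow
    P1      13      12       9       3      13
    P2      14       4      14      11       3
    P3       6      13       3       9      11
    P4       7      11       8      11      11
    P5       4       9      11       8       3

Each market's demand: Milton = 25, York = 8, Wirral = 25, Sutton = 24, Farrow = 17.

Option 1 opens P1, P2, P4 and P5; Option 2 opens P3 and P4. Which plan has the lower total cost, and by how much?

Option 2 is cheaper by 89.

Option 1: {P1, P2, P4, P5}: Milton→P5 4·25=100, York→P2 4·8=32, Wirral→P4 8·25=200, Sutton→P1 3·24=72, Farrow→P2 3·17=51. Service 455; fixed 989; total 1444.
Option 2: {P3, P4}: Milton→P3 6·25=150, York→P4 11·8=88, Wirral→P3 3·25=75, Sutton→P3 9·24=216, Farrow→P3 11·17=187. Service 716; fixed 639; total 1355.
Difference: |1444 − 1355| = 89.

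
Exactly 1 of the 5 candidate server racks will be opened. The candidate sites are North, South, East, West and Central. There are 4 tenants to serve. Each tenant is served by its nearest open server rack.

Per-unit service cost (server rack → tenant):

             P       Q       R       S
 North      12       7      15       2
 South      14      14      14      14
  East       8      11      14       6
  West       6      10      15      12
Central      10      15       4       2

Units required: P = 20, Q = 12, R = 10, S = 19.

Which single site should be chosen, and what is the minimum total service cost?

With exactly 1 open, each tenant uses its cheapest among the chosen.
{Central}: P→Central 10·20=200, Q→Central 15·12=180, R→Central 4·10=40, S→Central 2·19=38. Service cost 458.
{North}: service cost 512
{East}: service cost 546
Among all 5 size-1 choices, {Central} is lowest.

Choose Central only; total service cost 458.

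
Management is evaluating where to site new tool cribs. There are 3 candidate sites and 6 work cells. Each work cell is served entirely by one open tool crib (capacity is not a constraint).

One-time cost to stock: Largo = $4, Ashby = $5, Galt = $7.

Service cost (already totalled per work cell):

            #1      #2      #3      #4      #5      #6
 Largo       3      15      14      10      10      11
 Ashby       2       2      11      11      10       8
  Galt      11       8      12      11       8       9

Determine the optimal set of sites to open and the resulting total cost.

For any fixed open set, each work cell goes to its cheapest open site; total = fixed + service.
{Ashby}: #1→Ashby 2, #2→Ashby 2, #3→Ashby 11, #4→Ashby 11, #5→Ashby 10, #6→Ashby 8. Service 44; fixed 5; total 49.
{Largo, Ashby}: service 43 + fixed 9 = 52
{Ashby, Galt}: #1→Ashby 2, #2→Ashby 2, #3→Ashby 11, #4→Ashby 11, #5→Galt 8, #6→Ashby 8. Service 42; fixed 12; total 54.
{Largo, Ashby, Galt}: #1→Ashby 2, #2→Ashby 2, #3→Ashby 11, #4→Largo 10, #5→Galt 8, #6→Ashby 8. Service 41; fixed 16; total 57.
No other subset beats 49.

Open Ashby only; minimum total cost 49.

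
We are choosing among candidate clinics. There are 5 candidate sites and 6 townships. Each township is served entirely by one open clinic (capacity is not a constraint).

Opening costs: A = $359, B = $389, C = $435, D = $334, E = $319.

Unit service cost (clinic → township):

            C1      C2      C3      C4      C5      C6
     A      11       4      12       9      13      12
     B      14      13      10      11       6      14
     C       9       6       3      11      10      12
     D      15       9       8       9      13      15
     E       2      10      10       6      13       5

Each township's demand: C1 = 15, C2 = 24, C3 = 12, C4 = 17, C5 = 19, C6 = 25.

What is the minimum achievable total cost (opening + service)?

For any fixed open set, each township goes to its cheapest open site; total = fixed + service.
{E}: C1→E 2·15=30, C2→E 10·24=240, C3→E 10·12=120, C4→E 6·17=102, C5→E 13·19=247, C6→E 5·25=125. Service 864; fixed 319; total 1183.
{C, E}: service 627 + fixed 754 = 1381
{A, E}: C1→E 2·15=30, C2→A 4·24=96, C3→E 10·12=120, C4→E 6·17=102, C5→A 13·19=247, C6→E 5·25=125. Service 720; fixed 678; total 1398.
{A, B, C, D, E}: C1→E 2·15=30, C2→A 4·24=96, C3→C 3·12=36, C4→E 6·17=102, C5→B 6·19=114, C6→E 5·25=125. Service 503; fixed 1836; total 2339.
No other subset beats 1183.

Minimum total cost: 1183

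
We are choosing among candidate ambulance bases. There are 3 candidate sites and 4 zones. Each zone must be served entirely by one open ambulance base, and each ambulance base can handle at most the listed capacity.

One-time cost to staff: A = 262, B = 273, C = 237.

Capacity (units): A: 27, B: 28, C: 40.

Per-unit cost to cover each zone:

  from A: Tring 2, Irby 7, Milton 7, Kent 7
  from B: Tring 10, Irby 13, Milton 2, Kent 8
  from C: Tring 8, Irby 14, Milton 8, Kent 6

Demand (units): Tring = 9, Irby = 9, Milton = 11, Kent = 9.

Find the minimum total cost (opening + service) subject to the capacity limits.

Open {C}: Tring→C 8·9=72, Irby→C 14·9=126, Milton→C 8·11=88, Kent→C 6·9=54.
Loads: C carries 38/40. Service 340; fixed 237; total 577.
Next best feasible plan costs 701.

Minimum total cost: 577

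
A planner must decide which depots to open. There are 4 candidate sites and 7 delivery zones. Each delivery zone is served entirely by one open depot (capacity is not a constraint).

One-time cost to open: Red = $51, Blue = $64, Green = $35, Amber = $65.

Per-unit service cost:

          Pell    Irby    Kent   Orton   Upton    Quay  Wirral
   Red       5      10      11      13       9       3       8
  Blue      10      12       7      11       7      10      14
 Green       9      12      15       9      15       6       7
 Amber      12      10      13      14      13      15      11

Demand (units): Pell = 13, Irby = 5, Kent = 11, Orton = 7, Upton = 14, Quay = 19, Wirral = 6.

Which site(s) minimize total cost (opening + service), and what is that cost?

Open Red and Blue; minimum total cost 587.

For any fixed open set, each delivery zone goes to its cheapest open site; total = fixed + service.
{Red, Blue}: Pell→Red 5·13=65, Irby→Red 10·5=50, Kent→Blue 7·11=77, Orton→Blue 11·7=77, Upton→Blue 7·14=98, Quay→Red 3·19=57, Wirral→Red 8·6=48. Service 472; fixed 115; total 587.
{Red, Blue, Green}: Pell→Red 5·13=65, Irby→Red 10·5=50, Kent→Blue 7·11=77, Orton→Green 9·7=63, Upton→Blue 7·14=98, Quay→Red 3·19=57, Wirral→Green 7·6=42. Service 452; fixed 150; total 602.
{Red}: service 558 + fixed 51 = 609
{Red, Blue, Green, Amber}: Pell→Red 5·13=65, Irby→Red 10·5=50, Kent→Blue 7·11=77, Orton→Green 9·7=63, Upton→Blue 7·14=98, Quay→Red 3·19=57, Wirral→Green 7·6=42. Service 452; fixed 215; total 667.
(All 15 nonempty subsets were checked; Red and Blue is lowest.)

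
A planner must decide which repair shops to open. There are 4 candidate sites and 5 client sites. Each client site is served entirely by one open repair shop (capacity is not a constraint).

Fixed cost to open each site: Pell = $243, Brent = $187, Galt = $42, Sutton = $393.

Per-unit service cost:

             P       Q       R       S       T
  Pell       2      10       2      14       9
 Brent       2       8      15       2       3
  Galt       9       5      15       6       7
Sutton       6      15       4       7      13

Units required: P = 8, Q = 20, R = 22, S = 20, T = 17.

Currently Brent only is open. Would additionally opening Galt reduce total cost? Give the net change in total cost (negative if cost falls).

Yes — net change −18 (cost falls by 18).

Current service cost with {Brent}: 597.
Adding Galt: each client site re-picks its cheapest; new service cost 537, saving 60.
Extra fixed cost: 42. Net change = 42 − 60 = -18.
(Totals: 784 → 766.)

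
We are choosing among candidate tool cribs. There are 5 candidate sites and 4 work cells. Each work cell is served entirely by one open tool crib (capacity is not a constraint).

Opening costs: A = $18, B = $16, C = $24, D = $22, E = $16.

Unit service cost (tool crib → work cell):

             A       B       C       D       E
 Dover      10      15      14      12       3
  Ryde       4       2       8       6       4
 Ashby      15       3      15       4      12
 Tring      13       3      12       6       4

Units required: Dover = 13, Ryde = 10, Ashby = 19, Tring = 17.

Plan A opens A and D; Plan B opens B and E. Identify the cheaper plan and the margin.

Plan B is cheaper by 189.

Plan A: {A, D}: Dover→A 10·13=130, Ryde→A 4·10=40, Ashby→D 4·19=76, Tring→D 6·17=102. Service 348; fixed 40; total 388.
Plan B: {B, E}: Dover→E 3·13=39, Ryde→B 2·10=20, Ashby→B 3·19=57, Tring→B 3·17=51. Service 167; fixed 32; total 199.
Difference: |388 − 199| = 189.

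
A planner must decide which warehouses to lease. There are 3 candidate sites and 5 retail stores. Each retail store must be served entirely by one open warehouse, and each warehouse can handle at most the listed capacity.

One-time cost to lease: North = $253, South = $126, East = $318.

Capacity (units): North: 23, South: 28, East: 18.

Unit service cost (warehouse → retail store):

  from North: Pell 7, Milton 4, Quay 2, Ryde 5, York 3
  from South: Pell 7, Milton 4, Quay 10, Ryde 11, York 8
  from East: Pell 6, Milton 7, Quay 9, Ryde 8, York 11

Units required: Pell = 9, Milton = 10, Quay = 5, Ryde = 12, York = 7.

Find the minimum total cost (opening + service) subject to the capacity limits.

Minimum total cost: 608

Open {North, South}: Pell→South 7·9=63, Milton→South 4·10=40, Quay→North 2·5=10, Ryde→North 5·12=60, York→South 8·7=56.
Loads: North carries 17/23, South carries 26/28. Service 229; fixed 379; total 608.
Next best feasible plan costs 613.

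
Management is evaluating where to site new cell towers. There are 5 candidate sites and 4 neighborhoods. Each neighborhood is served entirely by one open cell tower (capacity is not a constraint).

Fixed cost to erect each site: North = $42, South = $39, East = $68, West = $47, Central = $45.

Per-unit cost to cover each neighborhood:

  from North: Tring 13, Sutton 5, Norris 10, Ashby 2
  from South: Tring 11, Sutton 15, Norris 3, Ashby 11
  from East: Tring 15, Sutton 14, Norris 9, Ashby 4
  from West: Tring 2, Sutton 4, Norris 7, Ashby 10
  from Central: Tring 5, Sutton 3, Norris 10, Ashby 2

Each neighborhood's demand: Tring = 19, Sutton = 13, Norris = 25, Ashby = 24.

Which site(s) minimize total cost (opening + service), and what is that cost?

For any fixed open set, each neighborhood goes to its cheapest open site; total = fixed + service.
{South, West, Central}: Tring→West 2·19=38, Sutton→Central 3·13=39, Norris→South 3·25=75, Ashby→Central 2·24=48. Service 200; fixed 131; total 331.
{North, South, West}: service 213 + fixed 128 = 341
{South, Central}: Tring→Central 5·19=95, Sutton→Central 3·13=39, Norris→South 3·25=75, Ashby→Central 2·24=48. Service 257; fixed 84; total 341.
{North, South, East, West, Central}: Tring→West 2·19=38, Sutton→Central 3·13=39, Norris→South 3·25=75, Ashby→North 2·24=48. Service 200; fixed 241; total 441.
No other subset beats 331.

Open South, West and Central; minimum total cost 331.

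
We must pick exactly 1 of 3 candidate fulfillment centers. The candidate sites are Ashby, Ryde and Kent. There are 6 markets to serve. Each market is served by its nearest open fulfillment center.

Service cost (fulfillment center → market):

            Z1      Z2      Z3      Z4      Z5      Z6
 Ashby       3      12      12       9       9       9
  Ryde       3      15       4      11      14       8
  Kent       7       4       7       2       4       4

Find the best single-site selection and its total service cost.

Choose Kent only; total service cost 28.

With exactly 1 open, each market uses its cheapest among the chosen.
{Kent}: Z1→Kent 7, Z2→Kent 4, Z3→Kent 7, Z4→Kent 2, Z5→Kent 4, Z6→Kent 4. Service cost 28.
{Ashby}: service cost 54
{Ryde}: service cost 55
Among all 3 size-1 choices, {Kent} is lowest.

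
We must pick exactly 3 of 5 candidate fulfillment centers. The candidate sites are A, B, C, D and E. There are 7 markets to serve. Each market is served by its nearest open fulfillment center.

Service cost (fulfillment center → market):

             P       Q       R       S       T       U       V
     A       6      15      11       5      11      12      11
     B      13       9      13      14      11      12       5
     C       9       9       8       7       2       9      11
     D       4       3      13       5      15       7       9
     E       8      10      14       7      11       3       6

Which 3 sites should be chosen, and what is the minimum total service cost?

With exactly 3 open, each market uses its cheapest among the chosen.
{C, D, E}: P→D 4, Q→D 3, R→C 8, S→D 5, T→C 2, U→E 3, V→E 6. Service cost 31.
{B, C, D}: service cost 34
{A, C, D}: service cost 38
Among all 10 size-3 choices, {C, D, E} is lowest.

Choose C, D and E; total service cost 31.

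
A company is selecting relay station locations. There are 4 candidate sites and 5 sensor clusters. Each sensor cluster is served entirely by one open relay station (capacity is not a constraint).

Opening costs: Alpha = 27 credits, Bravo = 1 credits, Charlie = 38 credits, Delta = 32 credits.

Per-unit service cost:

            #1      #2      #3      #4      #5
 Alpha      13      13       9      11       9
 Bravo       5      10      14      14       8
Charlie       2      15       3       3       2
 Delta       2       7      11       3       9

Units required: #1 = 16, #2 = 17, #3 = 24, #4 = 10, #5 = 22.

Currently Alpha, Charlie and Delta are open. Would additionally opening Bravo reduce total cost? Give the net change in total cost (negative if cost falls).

No — net change +1 (cost rises by 1).

Current service cost with {Alpha, Charlie, Delta}: 297.
Adding Bravo: each sensor cluster re-picks its cheapest; new service cost 297, saving 0.
Extra fixed cost: 1. Net change = 1 − 0 = 1.
(Totals: 394 → 395.)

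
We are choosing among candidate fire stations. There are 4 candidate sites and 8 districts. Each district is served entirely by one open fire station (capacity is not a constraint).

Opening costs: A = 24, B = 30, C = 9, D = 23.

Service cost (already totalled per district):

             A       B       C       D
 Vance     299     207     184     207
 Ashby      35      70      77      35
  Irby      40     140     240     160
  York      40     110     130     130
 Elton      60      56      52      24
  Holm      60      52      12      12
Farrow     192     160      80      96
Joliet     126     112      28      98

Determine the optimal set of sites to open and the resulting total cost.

Open A, C and D; minimum total cost 499.

For any fixed open set, each district goes to its cheapest open site; total = fixed + service.
{A, C, D}: Vance→C 184, Ashby→A 35, Irby→A 40, York→A 40, Elton→D 24, Holm→C 12, Farrow→C 80, Joliet→C 28. Service 443; fixed 56; total 499.
{A, C}: Vance→C 184, Ashby→A 35, Irby→A 40, York→A 40, Elton→C 52, Holm→C 12, Farrow→C 80, Joliet→C 28. Service 471; fixed 33; total 504.
{A, B, C, D}: Vance→C 184, Ashby→A 35, Irby→A 40, York→A 40, Elton→D 24, Holm→C 12, Farrow→C 80, Joliet→C 28. Service 443; fixed 86; total 529.
{C}: service 803 + fixed 9 = 812
No other subset beats 499.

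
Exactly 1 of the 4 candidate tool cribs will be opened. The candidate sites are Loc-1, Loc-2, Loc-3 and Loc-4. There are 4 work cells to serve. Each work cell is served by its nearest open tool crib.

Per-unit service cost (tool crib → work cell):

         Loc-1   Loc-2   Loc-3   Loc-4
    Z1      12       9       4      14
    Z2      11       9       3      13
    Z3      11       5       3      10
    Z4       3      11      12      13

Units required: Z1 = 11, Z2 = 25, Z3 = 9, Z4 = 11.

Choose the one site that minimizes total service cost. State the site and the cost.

With exactly 1 open, each work cell uses its cheapest among the chosen.
{Loc-3}: Z1→Loc-3 4·11=44, Z2→Loc-3 3·25=75, Z3→Loc-3 3·9=27, Z4→Loc-3 12·11=132. Service cost 278.
{Loc-2}: service cost 490
{Loc-1}: service cost 539
Among all 4 size-1 choices, {Loc-3} is lowest.

Choose Loc-3 only; total service cost 278.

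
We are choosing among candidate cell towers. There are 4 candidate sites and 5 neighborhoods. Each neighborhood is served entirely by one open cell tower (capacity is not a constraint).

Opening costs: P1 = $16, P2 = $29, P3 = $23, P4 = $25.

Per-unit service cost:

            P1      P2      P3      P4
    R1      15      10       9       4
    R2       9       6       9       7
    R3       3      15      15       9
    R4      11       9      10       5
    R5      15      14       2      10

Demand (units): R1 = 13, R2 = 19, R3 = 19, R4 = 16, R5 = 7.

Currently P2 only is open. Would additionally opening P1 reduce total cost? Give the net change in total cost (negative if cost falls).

Current service cost with {P2}: 771.
Adding P1: each neighborhood re-picks its cheapest; new service cost 543, saving 228.
Extra fixed cost: 16. Net change = 16 − 228 = -212.
(Totals: 800 → 588.)

Yes — net change −212 (cost falls by 212).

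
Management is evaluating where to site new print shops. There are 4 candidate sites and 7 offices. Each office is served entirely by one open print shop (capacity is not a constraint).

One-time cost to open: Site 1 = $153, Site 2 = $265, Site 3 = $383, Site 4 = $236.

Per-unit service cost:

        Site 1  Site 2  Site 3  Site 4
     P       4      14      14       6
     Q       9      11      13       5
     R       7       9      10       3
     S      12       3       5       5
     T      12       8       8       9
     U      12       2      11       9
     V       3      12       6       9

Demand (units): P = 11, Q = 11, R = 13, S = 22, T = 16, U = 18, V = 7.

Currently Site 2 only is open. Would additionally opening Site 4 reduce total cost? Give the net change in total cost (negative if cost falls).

Yes — net change −17 (cost falls by 17).

Current service cost with {Site 2}: 706.
Adding Site 4: each office re-picks its cheapest; new service cost 453, saving 253.
Extra fixed cost: 236. Net change = 236 − 253 = -17.
(Totals: 971 → 954.)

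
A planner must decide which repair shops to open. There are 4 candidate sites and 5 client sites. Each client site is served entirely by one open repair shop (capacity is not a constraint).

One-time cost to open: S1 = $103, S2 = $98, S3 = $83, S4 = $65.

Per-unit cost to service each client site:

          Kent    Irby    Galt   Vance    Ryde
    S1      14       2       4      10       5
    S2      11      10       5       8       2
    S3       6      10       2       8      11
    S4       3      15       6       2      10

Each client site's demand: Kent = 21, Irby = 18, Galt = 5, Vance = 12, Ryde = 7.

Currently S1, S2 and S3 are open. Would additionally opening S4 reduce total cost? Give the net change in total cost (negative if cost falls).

Current service cost with {S1, S2, S3}: 282.
Adding S4: each client site re-picks its cheapest; new service cost 147, saving 135.
Extra fixed cost: 65. Net change = 65 − 135 = -70.
(Totals: 566 → 496.)

Yes — net change −70 (cost falls by 70).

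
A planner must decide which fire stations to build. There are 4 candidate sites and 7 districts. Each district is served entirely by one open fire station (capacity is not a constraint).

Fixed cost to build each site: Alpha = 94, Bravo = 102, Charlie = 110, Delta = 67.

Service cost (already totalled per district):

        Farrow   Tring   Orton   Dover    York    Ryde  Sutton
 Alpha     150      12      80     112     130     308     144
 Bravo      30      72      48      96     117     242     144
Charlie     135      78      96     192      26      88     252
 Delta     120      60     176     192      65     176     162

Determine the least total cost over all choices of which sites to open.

Minimum total cost: 716

For any fixed open set, each district goes to its cheapest open site; total = fixed + service.
{Bravo, Charlie}: Farrow→Bravo 30, Tring→Bravo 72, Orton→Bravo 48, Dover→Bravo 96, York→Charlie 26, Ryde→Charlie 88, Sutton→Bravo 144. Service 504; fixed 212; total 716.
{Alpha, Bravo, Charlie}: service 444 + fixed 306 = 750
{Bravo, Charlie, Delta}: service 492 + fixed 279 = 771
{Alpha, Bravo, Charlie, Delta}: Farrow→Bravo 30, Tring→Alpha 12, Orton→Bravo 48, Dover→Bravo 96, York→Charlie 26, Ryde→Charlie 88, Sutton→Alpha 144. Service 444; fixed 373; total 817.
No other subset beats 716.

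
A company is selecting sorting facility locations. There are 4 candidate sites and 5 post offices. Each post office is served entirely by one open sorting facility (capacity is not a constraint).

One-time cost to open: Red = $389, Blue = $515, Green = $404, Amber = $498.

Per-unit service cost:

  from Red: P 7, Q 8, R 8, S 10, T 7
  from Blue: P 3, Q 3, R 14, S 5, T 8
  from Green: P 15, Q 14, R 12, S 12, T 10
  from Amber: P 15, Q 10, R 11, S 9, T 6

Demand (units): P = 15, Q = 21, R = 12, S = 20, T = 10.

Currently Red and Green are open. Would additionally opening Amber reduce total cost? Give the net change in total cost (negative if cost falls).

Current service cost with {Red, Green}: 639.
Adding Amber: each post office re-picks its cheapest; new service cost 609, saving 30.
Extra fixed cost: 498. Net change = 498 − 30 = 468.
(Totals: 1432 → 1900.)

No — net change +468 (cost rises by 468).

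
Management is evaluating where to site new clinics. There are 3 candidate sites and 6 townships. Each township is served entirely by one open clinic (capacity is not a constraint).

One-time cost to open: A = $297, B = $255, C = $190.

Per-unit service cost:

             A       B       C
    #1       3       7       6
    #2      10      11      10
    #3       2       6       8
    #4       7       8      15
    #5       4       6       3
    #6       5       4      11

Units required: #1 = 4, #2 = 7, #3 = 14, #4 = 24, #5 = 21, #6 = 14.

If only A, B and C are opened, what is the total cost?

Each township is assigned to its cheapest site among the open ones.
{A, B, C}: #1→A 3·4=12, #2→A 10·7=70, #3→A 2·14=28, #4→A 7·24=168, #5→C 3·21=63, #6→B 4·14=56. Service 397; fixed 742; total 1139.

Total cost: 1139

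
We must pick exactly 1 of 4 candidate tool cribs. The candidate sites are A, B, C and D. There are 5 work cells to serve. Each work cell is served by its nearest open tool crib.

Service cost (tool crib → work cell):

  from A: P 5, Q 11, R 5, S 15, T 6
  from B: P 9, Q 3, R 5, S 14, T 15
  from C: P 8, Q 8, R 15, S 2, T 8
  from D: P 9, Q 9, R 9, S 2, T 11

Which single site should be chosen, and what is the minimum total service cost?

Choose D only; total service cost 40.

With exactly 1 open, each work cell uses its cheapest among the chosen.
{D}: P→D 9, Q→D 9, R→D 9, S→D 2, T→D 11. Service cost 40.
{C}: service cost 41
{A}: service cost 42
Among all 4 size-1 choices, {D} is lowest.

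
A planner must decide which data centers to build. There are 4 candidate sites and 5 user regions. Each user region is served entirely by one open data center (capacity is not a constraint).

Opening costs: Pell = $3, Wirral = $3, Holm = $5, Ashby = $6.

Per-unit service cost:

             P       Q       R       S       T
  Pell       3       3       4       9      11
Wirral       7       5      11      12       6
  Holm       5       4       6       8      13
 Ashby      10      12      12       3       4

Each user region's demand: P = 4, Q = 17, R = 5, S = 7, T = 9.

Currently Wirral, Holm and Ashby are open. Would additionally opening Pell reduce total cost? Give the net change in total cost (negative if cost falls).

Yes — net change −32 (cost falls by 32).

Current service cost with {Wirral, Holm, Ashby}: 175.
Adding Pell: each user region re-picks its cheapest; new service cost 140, saving 35.
Extra fixed cost: 3. Net change = 3 − 35 = -32.
(Totals: 189 → 157.)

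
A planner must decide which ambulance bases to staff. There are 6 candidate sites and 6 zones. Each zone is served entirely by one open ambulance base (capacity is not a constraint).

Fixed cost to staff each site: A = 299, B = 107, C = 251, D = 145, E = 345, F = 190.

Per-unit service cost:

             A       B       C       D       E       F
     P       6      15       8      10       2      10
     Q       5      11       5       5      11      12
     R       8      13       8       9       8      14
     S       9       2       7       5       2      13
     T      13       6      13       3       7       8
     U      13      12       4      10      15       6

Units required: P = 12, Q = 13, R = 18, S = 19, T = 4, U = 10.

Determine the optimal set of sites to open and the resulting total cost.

Open D only; minimum total cost 699.

For any fixed open set, each zone goes to its cheapest open site; total = fixed + service.
{D}: P→D 10·12=120, Q→D 5·13=65, R→D 9·18=162, S→D 5·19=95, T→D 3·4=12, U→D 10·10=100. Service 554; fixed 145; total 699.
{B, D}: P→D 10·12=120, Q→D 5·13=65, R→D 9·18=162, S→B 2·19=38, T→D 3·4=12, U→D 10·10=100. Service 497; fixed 252; total 749.
{B, C}: service 407 + fixed 358 = 765
{A, B, C, D, E, F}: P→E 2·12=24, Q→A 5·13=65, R→A 8·18=144, S→B 2·19=38, T→D 3·4=12, U→C 4·10=40. Service 323; fixed 1337; total 1660.
No other subset beats 699.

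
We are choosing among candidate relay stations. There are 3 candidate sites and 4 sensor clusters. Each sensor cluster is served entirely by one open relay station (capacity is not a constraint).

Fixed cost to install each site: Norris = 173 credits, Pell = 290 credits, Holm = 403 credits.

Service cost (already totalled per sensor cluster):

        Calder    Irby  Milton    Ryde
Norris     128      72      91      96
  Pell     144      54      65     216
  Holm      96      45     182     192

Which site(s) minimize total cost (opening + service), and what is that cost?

For any fixed open set, each sensor cluster goes to its cheapest open site; total = fixed + service.
{Norris}: Calder→Norris 128, Irby→Norris 72, Milton→Norris 91, Ryde→Norris 96. Service 387; fixed 173; total 560.
{Pell}: service 479 + fixed 290 = 769
{Norris, Pell}: service 343 + fixed 463 = 806
{Norris, Pell, Holm}: service 302 + fixed 866 = 1168
No other subset beats 560.

Open Norris only; minimum total cost 560.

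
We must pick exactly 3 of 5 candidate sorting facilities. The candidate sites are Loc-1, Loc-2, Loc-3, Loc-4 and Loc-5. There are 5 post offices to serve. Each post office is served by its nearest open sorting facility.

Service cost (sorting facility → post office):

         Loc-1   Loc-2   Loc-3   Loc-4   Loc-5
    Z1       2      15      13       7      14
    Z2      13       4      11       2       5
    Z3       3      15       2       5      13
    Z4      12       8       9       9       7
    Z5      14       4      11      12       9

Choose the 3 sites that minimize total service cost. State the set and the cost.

Choose Loc-1, Loc-2 and Loc-4; total service cost 19.

With exactly 3 open, each post office uses its cheapest among the chosen.
{Loc-1, Loc-2, Loc-4}: Z1→Loc-1 2, Z2→Loc-4 2, Z3→Loc-1 3, Z4→Loc-2 8, Z5→Loc-2 4. Service cost 19.
{Loc-1, Loc-2, Loc-3}: service cost 20
{Loc-1, Loc-2, Loc-5}: service cost 20
Among all 10 size-3 choices, {Loc-1, Loc-2, Loc-4} is lowest.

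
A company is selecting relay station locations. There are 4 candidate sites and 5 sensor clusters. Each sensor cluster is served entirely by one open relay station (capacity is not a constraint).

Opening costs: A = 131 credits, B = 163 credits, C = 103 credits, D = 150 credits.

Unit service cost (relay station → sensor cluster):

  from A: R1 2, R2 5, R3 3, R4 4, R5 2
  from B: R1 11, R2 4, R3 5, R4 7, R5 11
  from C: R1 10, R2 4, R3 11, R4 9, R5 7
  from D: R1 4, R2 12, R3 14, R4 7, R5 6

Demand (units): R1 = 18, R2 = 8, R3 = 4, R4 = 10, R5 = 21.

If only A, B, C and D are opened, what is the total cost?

Each sensor cluster is assigned to its cheapest site among the open ones.
{A, B, C, D}: R1→A 2·18=36, R2→B 4·8=32, R3→A 3·4=12, R4→A 4·10=40, R5→A 2·21=42. Service 162; fixed 547; total 709.

Total cost: 709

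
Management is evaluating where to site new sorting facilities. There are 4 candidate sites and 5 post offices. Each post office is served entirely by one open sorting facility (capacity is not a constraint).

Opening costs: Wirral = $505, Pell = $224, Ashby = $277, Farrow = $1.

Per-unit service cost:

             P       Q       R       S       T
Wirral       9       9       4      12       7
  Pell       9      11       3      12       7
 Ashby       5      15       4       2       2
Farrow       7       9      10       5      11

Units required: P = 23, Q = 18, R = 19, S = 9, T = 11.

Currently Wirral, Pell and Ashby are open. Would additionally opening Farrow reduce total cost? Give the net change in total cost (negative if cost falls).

No — net change +1 (cost rises by 1).

Current service cost with {Wirral, Pell, Ashby}: 374.
Adding Farrow: each post office re-picks its cheapest; new service cost 374, saving 0.
Extra fixed cost: 1. Net change = 1 − 0 = 1.
(Totals: 1380 → 1381.)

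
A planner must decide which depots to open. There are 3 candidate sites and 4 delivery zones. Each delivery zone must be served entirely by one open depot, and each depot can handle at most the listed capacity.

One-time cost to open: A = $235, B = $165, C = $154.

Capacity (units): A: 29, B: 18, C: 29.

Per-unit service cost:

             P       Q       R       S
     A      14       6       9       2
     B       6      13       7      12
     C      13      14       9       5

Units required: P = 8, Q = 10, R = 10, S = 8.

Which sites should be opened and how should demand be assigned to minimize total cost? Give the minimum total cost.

Minimum total cost: 594

Open {A, B}: P→B 6·8=48, Q→A 6·10=60, R→B 7·10=70, S→A 2·8=16.
Loads: A carries 18/29, B carries 18/18. Service 194; fixed 400; total 594.
Next best feasible plan costs 614.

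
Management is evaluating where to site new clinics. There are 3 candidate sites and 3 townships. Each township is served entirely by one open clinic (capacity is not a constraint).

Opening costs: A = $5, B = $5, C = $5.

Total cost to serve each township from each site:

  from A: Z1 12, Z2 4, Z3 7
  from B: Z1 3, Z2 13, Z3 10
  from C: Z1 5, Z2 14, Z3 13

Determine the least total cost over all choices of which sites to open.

For any fixed open set, each township goes to its cheapest open site; total = fixed + service.
{A, B}: Z1→B 3, Z2→A 4, Z3→A 7. Service 14; fixed 10; total 24.
{A, C}: service 16 + fixed 10 = 26
{A}: Z1→A 12, Z2→A 4, Z3→A 7. Service 23; fixed 5; total 28.
{A, B, C}: service 14 + fixed 15 = 29
No other subset beats 24.

Minimum total cost: 24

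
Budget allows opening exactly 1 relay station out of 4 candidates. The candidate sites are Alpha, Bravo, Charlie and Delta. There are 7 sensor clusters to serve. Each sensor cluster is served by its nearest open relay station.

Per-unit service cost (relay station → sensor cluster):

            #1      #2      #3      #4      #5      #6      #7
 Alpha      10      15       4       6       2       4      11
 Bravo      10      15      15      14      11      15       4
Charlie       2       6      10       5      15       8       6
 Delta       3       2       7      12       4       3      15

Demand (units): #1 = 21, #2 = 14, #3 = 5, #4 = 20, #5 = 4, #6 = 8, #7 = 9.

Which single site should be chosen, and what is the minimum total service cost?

Choose Charlie only; total service cost 454.

With exactly 1 open, each sensor cluster uses its cheapest among the chosen.
{Charlie}: #1→Charlie 2·21=42, #2→Charlie 6·14=84, #3→Charlie 10·5=50, #4→Charlie 5·20=100, #5→Charlie 15·4=60, #6→Charlie 8·8=64, #7→Charlie 6·9=54. Service cost 454.
{Delta}: service cost 541
{Alpha}: service cost 699
Among all 4 size-1 choices, {Charlie} is lowest.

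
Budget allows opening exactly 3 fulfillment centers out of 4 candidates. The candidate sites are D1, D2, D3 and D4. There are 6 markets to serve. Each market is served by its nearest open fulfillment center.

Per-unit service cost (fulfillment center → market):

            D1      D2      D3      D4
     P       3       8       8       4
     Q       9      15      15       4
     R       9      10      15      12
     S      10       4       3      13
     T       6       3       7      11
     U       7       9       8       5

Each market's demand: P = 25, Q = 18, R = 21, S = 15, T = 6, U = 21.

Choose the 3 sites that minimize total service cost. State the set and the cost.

Choose D1, D2 and D4; total service cost 519.

With exactly 3 open, each market uses its cheapest among the chosen.
{D1, D2, D4}: P→D1 3·25=75, Q→D4 4·18=72, R→D1 9·21=189, S→D2 4·15=60, T→D2 3·6=18, U→D4 5·21=105. Service cost 519.
{D1, D3, D4}: service cost 522
{D2, D3, D4}: service cost 550
Among all 4 size-3 choices, {D1, D2, D4} is lowest.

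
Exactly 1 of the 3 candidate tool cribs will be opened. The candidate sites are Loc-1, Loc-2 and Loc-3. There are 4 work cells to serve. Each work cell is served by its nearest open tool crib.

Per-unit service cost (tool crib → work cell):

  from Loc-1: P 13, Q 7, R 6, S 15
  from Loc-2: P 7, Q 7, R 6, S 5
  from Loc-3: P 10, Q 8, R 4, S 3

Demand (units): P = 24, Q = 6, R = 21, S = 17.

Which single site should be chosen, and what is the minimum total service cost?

With exactly 1 open, each work cell uses its cheapest among the chosen.
{Loc-2}: P→Loc-2 7·24=168, Q→Loc-2 7·6=42, R→Loc-2 6·21=126, S→Loc-2 5·17=85. Service cost 421.
{Loc-3}: service cost 423
{Loc-1}: service cost 735
Among all 3 size-1 choices, {Loc-2} is lowest.

Choose Loc-2 only; total service cost 421.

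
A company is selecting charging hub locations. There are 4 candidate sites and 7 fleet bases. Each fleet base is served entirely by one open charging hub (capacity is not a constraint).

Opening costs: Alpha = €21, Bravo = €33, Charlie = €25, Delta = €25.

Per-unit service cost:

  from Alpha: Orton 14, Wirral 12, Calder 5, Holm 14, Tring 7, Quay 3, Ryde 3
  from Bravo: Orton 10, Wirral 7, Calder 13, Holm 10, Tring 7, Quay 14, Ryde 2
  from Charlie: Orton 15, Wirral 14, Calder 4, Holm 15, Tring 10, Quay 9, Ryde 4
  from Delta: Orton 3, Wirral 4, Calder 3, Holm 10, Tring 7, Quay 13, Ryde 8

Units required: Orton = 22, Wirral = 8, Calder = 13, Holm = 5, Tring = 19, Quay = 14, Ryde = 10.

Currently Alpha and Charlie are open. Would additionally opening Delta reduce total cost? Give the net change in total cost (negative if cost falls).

Yes — net change −314 (cost falls by 314).

Current service cost with {Alpha, Charlie}: 731.
Adding Delta: each fleet base re-picks its cheapest; new service cost 392, saving 339.
Extra fixed cost: 25. Net change = 25 − 339 = -314.
(Totals: 777 → 463.)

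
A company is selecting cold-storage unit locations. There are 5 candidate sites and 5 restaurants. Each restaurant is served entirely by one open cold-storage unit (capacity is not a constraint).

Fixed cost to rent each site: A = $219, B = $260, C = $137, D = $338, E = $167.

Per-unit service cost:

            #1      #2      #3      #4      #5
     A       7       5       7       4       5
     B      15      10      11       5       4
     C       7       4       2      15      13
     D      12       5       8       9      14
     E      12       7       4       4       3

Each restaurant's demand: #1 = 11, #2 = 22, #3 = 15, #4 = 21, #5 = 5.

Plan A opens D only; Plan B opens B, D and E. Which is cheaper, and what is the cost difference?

Plan A: {D}: #1→D 12·11=132, #2→D 5·22=110, #3→D 8·15=120, #4→D 9·21=189, #5→D 14·5=70. Service 621; fixed 338; total 959.
Plan B: {B, D, E}: #1→D 12·11=132, #2→D 5·22=110, #3→E 4·15=60, #4→E 4·21=84, #5→E 3·5=15. Service 401; fixed 765; total 1166.
Difference: |959 − 1166| = 207.

Plan A is cheaper by 207.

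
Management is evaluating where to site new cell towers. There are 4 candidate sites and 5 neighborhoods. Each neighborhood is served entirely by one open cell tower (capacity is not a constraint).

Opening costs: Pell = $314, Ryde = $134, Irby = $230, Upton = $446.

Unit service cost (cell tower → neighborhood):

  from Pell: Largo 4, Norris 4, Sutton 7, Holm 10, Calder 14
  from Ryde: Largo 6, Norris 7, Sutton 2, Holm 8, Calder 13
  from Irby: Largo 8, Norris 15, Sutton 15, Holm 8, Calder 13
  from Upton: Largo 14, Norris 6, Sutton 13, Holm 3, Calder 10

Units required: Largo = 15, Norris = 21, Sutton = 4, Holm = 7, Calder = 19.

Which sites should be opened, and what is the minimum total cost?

Open Ryde only; minimum total cost 682.

For any fixed open set, each neighborhood goes to its cheapest open site; total = fixed + service.
{Ryde}: Largo→Ryde 6·15=90, Norris→Ryde 7·21=147, Sutton→Ryde 2·4=8, Holm→Ryde 8·7=56, Calder→Ryde 13·19=247. Service 548; fixed 134; total 682.
{Pell}: service 508 + fixed 314 = 822
{Pell, Ryde}: Largo→Pell 4·15=60, Norris→Pell 4·21=84, Sutton→Ryde 2·4=8, Holm→Ryde 8·7=56, Calder→Ryde 13·19=247. Service 455; fixed 448; total 903.
{Pell, Ryde, Irby, Upton}: service 363 + fixed 1124 = 1487
No other subset beats 682.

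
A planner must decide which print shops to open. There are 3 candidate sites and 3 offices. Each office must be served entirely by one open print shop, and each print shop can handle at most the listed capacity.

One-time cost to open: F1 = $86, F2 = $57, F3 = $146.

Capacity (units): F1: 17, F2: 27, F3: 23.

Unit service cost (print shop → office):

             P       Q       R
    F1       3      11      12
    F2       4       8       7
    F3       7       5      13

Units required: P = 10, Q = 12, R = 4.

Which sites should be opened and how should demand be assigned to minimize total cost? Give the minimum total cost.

Minimum total cost: 221

Open {F2}: P→F2 4·10=40, Q→F2 8·12=96, R→F2 7·4=28.
Loads: F2 carries 26/27. Service 164; fixed 57; total 221.
Next best feasible plan costs 297.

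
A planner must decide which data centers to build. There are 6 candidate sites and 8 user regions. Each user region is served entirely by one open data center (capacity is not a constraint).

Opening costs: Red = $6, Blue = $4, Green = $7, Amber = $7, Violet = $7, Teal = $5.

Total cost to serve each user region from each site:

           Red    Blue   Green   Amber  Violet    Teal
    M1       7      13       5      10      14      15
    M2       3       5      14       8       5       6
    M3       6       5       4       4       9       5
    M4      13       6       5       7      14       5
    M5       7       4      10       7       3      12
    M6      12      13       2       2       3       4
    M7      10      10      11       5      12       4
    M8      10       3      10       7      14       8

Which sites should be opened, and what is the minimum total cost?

For any fixed open set, each user region goes to its cheapest open site; total = fixed + service.
{Blue, Green, Teal}: M1→Green 5, M2→Blue 5, M3→Green 4, M4→Green 5, M5→Blue 4, M6→Green 2, M7→Teal 4, M8→Blue 3. Service 32; fixed 16; total 48.
{Blue, Green}: service 38 + fixed 11 = 49
{Red, Blue, Teal}: service 35 + fixed 15 = 50
{Red, Blue, Green, Amber, Violet, Teal}: service 29 + fixed 36 = 65
No other subset beats 48.

Open Blue, Green and Teal; minimum total cost 48.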